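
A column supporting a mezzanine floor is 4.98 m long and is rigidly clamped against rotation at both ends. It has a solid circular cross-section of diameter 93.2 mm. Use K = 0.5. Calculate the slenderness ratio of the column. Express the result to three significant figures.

For a solid circle r = d/4 = 93.2/4 = 23.30 mm
L_e = K·L = 0.5 × 4.98 m = 2.490 m = 2490.0 mm
λ = L_e / r_min = 2490.0 / 23.30 = 107

λ ≈ 107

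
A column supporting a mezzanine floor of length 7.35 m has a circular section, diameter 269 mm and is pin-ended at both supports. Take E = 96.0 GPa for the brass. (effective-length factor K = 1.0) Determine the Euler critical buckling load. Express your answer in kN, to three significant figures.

I = πd⁴/64 = π×269⁴/64 = 2.570×10^8 mm⁴
I = 2.570×10^8 mm⁴ = 2.570×10^-4 m⁴
Effective length L_e = K·L = 1 × 7.35 = 7.350 m
P_cr = π²EI / L_e² = π² × 96.0×10⁹ × 2.570×10^-4 / 7.350² = 4.508×10^6 N

P_cr ≈ 4510 kN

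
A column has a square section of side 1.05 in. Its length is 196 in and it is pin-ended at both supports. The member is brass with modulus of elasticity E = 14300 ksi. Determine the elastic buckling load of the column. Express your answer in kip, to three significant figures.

I = a⁴/12 = 1.05⁴/12 = 0.1013 in⁴
Effective length L_e = K·L = 1 × 196 = 196.0 in
P_cr = π²EI / L_e² = π² × 14300×10³ × 0.1013 / 196.0² = 372.1 lb

P_cr ≈ 0.372 kip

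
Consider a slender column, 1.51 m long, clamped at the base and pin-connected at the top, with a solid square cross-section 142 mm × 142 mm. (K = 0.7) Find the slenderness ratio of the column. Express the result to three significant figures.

λ ≈ 25.8

I = a⁴/12 = 142⁴/12 = 3.388×10^7 mm⁴
A = 2.016×10^4 mm²;  r_min = √(I/A) = √(3.388×10^7/2.016×10^4) = 40.99 mm
L_e = K·L = 0.7 × 1.51 m = 1.057 m = 1057.0 mm
λ = L_e / r_min = 1057.0 / 40.99 = 25.8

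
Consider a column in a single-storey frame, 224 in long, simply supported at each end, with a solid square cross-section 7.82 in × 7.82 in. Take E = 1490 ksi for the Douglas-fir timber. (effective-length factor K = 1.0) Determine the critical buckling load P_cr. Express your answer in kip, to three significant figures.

P_cr ≈ 91.3 kip

I = a⁴/12 = 7.82⁴/12 = 311.6 in⁴
Effective length L_e = K·L = 1 × 224 = 224.0 in
P_cr = π²EI / L_e² = π² × 1490×10³ × 311.6 / 224.0² = 9.133×10^4 lb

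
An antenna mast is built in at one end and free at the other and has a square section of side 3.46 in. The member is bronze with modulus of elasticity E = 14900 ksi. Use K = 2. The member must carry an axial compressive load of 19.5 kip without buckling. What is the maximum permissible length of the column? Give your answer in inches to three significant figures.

L_max ≈ 150 in

I = a⁴/12 = 3.46⁴/12 = 11.94 in⁴
At the buckling limit P_cr = P = 1.950×10^4 lb
From P_cr = π²EI/(K·L)²:  L = (1/K)·√(π²EI/P_cr) = (1/2)·√(π²×1.49×10^7×11.94/1.950×10^4)
L = 150 in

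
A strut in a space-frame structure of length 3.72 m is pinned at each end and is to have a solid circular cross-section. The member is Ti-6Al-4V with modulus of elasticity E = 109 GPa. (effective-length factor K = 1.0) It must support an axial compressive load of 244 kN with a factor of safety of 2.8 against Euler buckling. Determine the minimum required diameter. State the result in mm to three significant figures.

d ≈ 116 mm

Required P_cr = n·P = 2.8 × 244 = 683.2 kN
L_e = K·L = 1 × 3.72 = 3.720 m
Required I = P_cr·L_e²/(π²E) = 6.832×10^5 × 3.720² / (π² × 1.09×10^11) = 8.788×10^-6 m⁴
I_req = 8.788×10^6 mm⁴
Solid circle: I = πd⁴/64  ⇒  d = (64I/π)^(1/4) = (64×8.788×10^6/π)^(1/4) = 116 mm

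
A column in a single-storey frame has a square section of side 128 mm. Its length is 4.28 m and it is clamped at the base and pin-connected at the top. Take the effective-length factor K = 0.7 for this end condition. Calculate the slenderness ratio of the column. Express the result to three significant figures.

λ ≈ 81.1

For a square r = a/√12 = 128/√12 = 36.95 mm
L_e = K·L = 0.7 × 4.28 m = 2.996 m = 2996.0 mm
λ = L_e / r_min = 2996.0 / 36.95 = 81.1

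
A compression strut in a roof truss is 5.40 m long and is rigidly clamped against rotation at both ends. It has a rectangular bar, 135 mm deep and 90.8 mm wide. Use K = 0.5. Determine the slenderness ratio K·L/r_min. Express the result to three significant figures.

Buckling occurs about the weak axis: I_min = h·b³/12 with b = 90.8 mm (the shorter side).
I_min = 135×90.8³/12 = 8.422×10^6 mm⁴
A = 1.226×10^4 mm²;  r_min = √(I/A) = √(8.422×10^6/1.226×10^4) = 26.21 mm
L_e = K·L = 0.5 × 5.40 m = 2.700 m = 2700.0 mm
λ = L_e / r_min = 2700.0 / 26.21 = 103

λ ≈ 103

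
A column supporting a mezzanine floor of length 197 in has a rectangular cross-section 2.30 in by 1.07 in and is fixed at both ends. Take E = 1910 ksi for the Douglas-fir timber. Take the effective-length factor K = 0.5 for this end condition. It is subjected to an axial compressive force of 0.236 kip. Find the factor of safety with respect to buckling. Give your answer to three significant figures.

n ≈ 1.93

Buckling occurs about the weak axis: I_min = h·b³/12 with b = 1.07 in (the shorter side).
I_min = 2.30×1.07³/12 = 0.2348 in⁴
Effective length L_e = K·L = 0.5 × 197 = 98.50 in
P_cr = π²EI / L_e² = π² × 1910×10³ × 0.2348 / 98.50² = 456.2 lb
Factor of safety n = P_cr / P = 0.45620 / 0.236 = 1.93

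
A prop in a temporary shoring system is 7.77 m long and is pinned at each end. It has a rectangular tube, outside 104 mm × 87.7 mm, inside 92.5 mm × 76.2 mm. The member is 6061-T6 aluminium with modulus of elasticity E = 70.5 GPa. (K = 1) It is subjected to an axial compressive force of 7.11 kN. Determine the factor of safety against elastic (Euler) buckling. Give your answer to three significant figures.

Weak-axis I_min = (h_o·b_o³ − h_i·b_i³)/12 with b_o = 87.7, b_i = 76.20 mm (shorter outer/inner sides).
I_min = (104×87.7³ − 92.50×76.20³)/12 = 2.435×10^6 mm⁴
I = 2.435×10^6 mm⁴ = 2.435×10^-6 m⁴
Effective length L_e = K·L = 1 × 7.77 = 7.770 m
P_cr = π²EI / L_e² = π² × 70.5×10⁹ × 2.435×10^-6 / 7.770² = 2.807×10^4 N
Factor of safety n = P_cr / P = 28.068 / 7.11 = 3.95

n ≈ 3.95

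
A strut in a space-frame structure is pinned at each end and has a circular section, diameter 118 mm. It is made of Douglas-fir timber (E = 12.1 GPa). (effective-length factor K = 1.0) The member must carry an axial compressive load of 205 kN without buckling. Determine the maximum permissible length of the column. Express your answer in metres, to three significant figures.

I = πd⁴/64 = π×118⁴/64 = 9.517×10^6 mm⁴
I = 9.517×10^-6 m⁴
At the buckling limit P_cr = P = 2.050×10^5 N
From P_cr = π²EI/(K·L)²:  L = (1/K)·√(π²EI/P_cr) = (1/1)·√(π²×1.21×10^10×9.517×10^-6/2.050×10^5)
L = 2.35 m

L_max ≈ 2.35 m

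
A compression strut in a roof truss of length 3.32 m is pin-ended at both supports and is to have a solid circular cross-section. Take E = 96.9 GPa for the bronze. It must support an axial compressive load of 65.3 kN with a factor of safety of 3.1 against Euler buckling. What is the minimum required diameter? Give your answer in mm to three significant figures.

d ≈ 83.0 mm

Required P_cr = n·P = 3.1 × 65.3 = 202.4 kN
L_e = K·L = 1 × 3.32 = 3.320 m
Required I = P_cr·L_e²/(π²E) = 2.024×10^5 × 3.320² / (π² × 9.69×10^10) = 2.333×10^-6 m⁴
I_req = 2.333×10^6 mm⁴
Solid circle: I = πd⁴/64  ⇒  d = (64I/π)^(1/4) = (64×2.333×10^6/π)^(1/4) = 83.0 mm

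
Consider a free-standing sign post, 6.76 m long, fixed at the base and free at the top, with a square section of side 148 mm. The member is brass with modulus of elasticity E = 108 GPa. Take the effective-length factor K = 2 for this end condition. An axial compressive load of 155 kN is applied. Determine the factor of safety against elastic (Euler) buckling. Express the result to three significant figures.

I = a⁴/12 = 148⁴/12 = 3.998×10^7 mm⁴
I = 3.998×10^7 mm⁴ = 3.998×10^-5 m⁴
Effective length L_e = K·L = 2 × 6.76 = 13.52 m
P_cr = π²EI / L_e² = π² × 108×10⁹ × 3.998×10^-5 / 13.52² = 2.332×10^5 N
Factor of safety n = P_cr / P = 233.15 / 155 = 1.50

n ≈ 1.50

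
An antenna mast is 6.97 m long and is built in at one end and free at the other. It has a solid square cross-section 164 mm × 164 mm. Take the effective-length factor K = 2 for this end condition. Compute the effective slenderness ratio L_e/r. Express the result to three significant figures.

λ ≈ 294

I = a⁴/12 = 164⁴/12 = 6.028×10^7 mm⁴
A = 2.690×10^4 mm²;  r_min = √(I/A) = √(6.028×10^7/2.690×10^4) = 47.34 mm
L_e = K·L = 2 × 6.97 m = 13.94 m = 13940 mm
λ = L_e / r_min = 13940 / 47.34 = 294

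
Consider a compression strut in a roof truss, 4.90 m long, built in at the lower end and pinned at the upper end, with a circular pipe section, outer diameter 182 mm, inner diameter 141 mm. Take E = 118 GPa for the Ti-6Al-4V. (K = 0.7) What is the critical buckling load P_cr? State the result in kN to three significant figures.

d_o = 182 mm, d_i = 141 mm
I = π(d_o⁴ − d_i⁴)/64 = π(182⁴ − 141.0⁴)/64 = 3.446×10^7 mm⁴
I = 3.446×10^7 mm⁴ = 3.446×10^-5 m⁴
Effective length L_e = K·L = 0.7 × 4.90 = 3.430 m
P_cr = π²EI / L_e² = π² × 118×10⁹ × 3.446×10^-5 / 3.430² = 3.411×10^6 N

P_cr ≈ 3410 kN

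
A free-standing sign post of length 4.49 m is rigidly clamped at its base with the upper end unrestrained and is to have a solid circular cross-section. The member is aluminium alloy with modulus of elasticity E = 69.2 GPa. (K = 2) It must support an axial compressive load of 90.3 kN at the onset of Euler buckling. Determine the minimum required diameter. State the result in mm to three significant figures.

L_e = K·L = 2 × 4.49 = 8.980 m
Required I = P_cr·L_e²/(π²E) = 9.030×10^4 × 8.980² / (π² × 6.92×10^10) = 1.066×10^-5 m⁴
I_req = 1.066×10^7 mm⁴
Solid circle: I = πd⁴/64  ⇒  d = (64I/π)^(1/4) = (64×1.066×10^7/π)^(1/4) = 121 mm

d ≈ 121 mm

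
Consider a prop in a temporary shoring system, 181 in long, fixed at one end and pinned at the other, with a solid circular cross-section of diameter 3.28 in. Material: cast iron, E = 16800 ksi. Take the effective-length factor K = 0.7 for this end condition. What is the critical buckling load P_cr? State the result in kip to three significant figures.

I = πd⁴/64 = π×3.28⁴/64 = 5.682 in⁴
Effective length L_e = K·L = 0.7 × 181 = 126.7 in
P_cr = π²EI / L_e² = π² × 16800×10³ × 5.682 / 126.7² = 5.868×10^4 lb

P_cr ≈ 58.7 kip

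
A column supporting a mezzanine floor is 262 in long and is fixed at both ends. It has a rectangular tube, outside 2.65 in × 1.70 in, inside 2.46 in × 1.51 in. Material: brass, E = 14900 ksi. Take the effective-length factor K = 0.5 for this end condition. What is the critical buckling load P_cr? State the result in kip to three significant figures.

P_cr ≈ 3.25 kip

Weak-axis I_min = (h_o·b_o³ − h_i·b_i³)/12 with b_o = 1.70, b_i = 1.510 in (shorter outer/inner sides).
I_min = (2.65×1.70³ − 2.460×1.510³)/12 = 0.3791 in⁴
Effective length L_e = K·L = 0.5 × 262 = 131.0 in
P_cr = π²EI / L_e² = π² × 14900×10³ × 0.3791 / 131.0² = 3.249×10^3 lb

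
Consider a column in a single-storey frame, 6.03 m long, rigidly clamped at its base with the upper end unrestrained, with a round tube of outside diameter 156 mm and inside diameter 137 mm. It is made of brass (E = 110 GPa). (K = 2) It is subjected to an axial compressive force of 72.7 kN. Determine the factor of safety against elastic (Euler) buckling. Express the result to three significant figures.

d_o = 156 mm, d_i = 137 mm
I = π(d_o⁴ − d_i⁴)/64 = π(156⁴ − 137.0⁴)/64 = 1.178×10^7 mm⁴
I = 1.178×10^7 mm⁴ = 1.178×10^-5 m⁴
Effective length L_e = K·L = 2 × 6.03 = 12.06 m
P_cr = π²EI / L_e² = π² × 110×10⁹ × 1.178×10^-5 / 12.06² = 8.793×10^4 N
Factor of safety n = P_cr / P = 87.926 / 72.7 = 1.21

n ≈ 1.21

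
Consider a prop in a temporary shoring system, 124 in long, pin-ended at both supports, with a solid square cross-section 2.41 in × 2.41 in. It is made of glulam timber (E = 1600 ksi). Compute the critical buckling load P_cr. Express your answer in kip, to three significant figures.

P_cr ≈ 2.89 kip

I = a⁴/12 = 2.41⁴/12 = 2.811 in⁴
Effective length L_e = K·L = 1 × 124 = 124.0 in
P_cr = π²EI / L_e² = π² × 1600×10³ × 2.811 / 124.0² = 2.887×10^3 lb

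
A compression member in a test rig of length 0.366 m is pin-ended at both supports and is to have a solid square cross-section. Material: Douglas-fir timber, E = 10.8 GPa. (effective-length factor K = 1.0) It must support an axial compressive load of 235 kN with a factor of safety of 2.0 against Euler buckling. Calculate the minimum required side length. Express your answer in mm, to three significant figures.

a ≈ 51.6 mm

Required P_cr = n·P = 2.0 × 235 = 470.0 kN
L_e = K·L = 1 × 0.366 = 0.3660 m
Required I = P_cr·L_e²/(π²E) = 4.700×10^5 × 0.3660² / (π² × 1.08×10^10) = 5.907×10^-7 m⁴
I_req = 5.907×10^5 mm⁴
Solid square: I = a⁴/12  ⇒  a = (12I)^(1/4) = (12×5.907×10^5)^(1/4) = 51.6 mm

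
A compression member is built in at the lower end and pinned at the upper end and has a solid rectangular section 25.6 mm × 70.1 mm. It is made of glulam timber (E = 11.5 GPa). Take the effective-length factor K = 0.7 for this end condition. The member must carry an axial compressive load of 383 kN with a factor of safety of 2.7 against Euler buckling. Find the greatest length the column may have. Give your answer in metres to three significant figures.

Buckling occurs about the weak axis: I_min = h·b³/12 with b = 25.6 mm (the shorter side).
I_min = 70.1×25.6³/12 = 9.801×10^4 mm⁴
I = 9.801×10^-8 m⁴
Required critical load P_cr = n·P = 2.7 × 383 = 1034 kN = 1.034×10^6 N
From P_cr = π²EI/(K·L)²:  L = (1/K)·√(π²EI/P_cr) = (1/0.7)·√(π²×1.15×10^10×9.801×10^-8/1.034×10^6)
L = 0.148 m

L_max ≈ 0.148 m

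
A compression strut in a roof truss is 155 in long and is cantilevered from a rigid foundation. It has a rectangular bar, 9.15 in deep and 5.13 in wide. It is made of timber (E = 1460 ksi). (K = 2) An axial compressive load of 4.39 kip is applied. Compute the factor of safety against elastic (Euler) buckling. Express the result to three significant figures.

n ≈ 3.52

Buckling occurs about the weak axis: I_min = h·b³/12 with b = 5.13 in (the shorter side).
I_min = 9.15×5.13³/12 = 102.9 in⁴
Effective length L_e = K·L = 2 × 155 = 310.0 in
P_cr = π²EI / L_e² = π² × 1460×10³ × 102.9 / 310.0² = 1.544×10^4 lb
Factor of safety n = P_cr / P = 15.436 / 4.39 = 3.52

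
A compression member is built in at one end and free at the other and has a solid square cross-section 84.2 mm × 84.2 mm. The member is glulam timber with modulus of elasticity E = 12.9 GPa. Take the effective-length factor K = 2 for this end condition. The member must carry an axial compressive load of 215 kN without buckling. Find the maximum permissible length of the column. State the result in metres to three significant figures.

I = a⁴/12 = 84.2⁴/12 = 4.189×10^6 mm⁴
I = 4.189×10^-6 m⁴
At the buckling limit P_cr = P = 2.150×10^5 N
From P_cr = π²EI/(K·L)²:  L = (1/K)·√(π²EI/P_cr) = (1/2)·√(π²×1.29×10^10×4.189×10^-6/2.150×10^5)
L = 0.787 m

L_max ≈ 0.787 m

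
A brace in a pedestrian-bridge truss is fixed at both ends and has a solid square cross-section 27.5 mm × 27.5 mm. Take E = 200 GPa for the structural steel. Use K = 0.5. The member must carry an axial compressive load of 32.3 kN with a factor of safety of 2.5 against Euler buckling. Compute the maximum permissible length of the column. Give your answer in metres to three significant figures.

L_max ≈ 2.16 m

I = a⁴/12 = 27.5⁴/12 = 4.766×10^4 mm⁴
I = 4.766×10^-8 m⁴
Required critical load P_cr = n·P = 2.5 × 32.3 = 80.75 kN = 8.075×10^4 N
From P_cr = π²EI/(K·L)²:  L = (1/K)·√(π²EI/P_cr) = (1/0.5)·√(π²×2.00×10^11×4.766×10^-8/8.075×10^4)
L = 2.16 m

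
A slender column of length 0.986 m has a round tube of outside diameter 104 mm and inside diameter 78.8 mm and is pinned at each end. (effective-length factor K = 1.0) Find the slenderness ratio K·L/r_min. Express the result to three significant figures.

d_o = 104 mm, d_i = 78.8 mm
I = π(d_o⁴ − d_i⁴)/64 = π(104⁴ − 78.80⁴)/64 = 3.850×10^6 mm⁴
A = 3.618×10^3 mm²;  r_min = √(I/A) = √(3.850×10^6/3.618×10^3) = 32.62 mm
L_e = K·L = 1 × 0.986 m = 0.9860 m = 986.00 mm
λ = L_e / r_min = 986.00 / 32.62 = 30.2

λ ≈ 30.2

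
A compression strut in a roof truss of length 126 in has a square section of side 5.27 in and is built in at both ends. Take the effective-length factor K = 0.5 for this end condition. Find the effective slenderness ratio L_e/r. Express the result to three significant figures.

I = a⁴/12 = 5.27⁴/12 = 64.28 in⁴
A = 27.77 in²;  r_min = √(I/A) = √(64.28/27.77) = 1.521 in
L_e = K·L = 0.5 × 126 = 63.00 in
λ = L_e / r_min = 63.000 / 1.521 = 41.4

λ ≈ 41.4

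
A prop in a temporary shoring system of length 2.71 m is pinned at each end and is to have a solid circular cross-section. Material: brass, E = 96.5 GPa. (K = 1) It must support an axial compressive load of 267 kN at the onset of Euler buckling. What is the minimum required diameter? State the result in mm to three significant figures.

L_e = K·L = 1 × 2.71 = 2.710 m
Required I = P_cr·L_e²/(π²E) = 2.670×10^5 × 2.710² / (π² × 9.65×10^10) = 2.059×10^-6 m⁴
I_req = 2.059×10^6 mm⁴
Solid circle: I = πd⁴/64  ⇒  d = (64I/π)^(1/4) = (64×2.059×10^6/π)^(1/4) = 80.5 mm

d ≈ 80.5 mm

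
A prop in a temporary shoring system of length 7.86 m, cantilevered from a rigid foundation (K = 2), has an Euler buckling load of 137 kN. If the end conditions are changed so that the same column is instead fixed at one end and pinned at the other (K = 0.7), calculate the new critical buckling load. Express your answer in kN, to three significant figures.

P_cr ∝ 1/K², so P_cr,new = P_cr,old × (K_old/K_new)² = 137 × (2/0.7)²
= 137 × 8.163 = 1120 kN

P_cr ≈ 1120 kN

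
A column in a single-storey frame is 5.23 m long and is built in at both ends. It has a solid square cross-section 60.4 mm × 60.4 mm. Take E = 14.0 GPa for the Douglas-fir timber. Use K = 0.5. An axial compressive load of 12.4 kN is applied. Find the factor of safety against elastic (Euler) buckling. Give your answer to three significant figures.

I = a⁴/12 = 60.4⁴/12 = 1.109×10^6 mm⁴
I = 1.109×10^6 mm⁴ = 1.109×10^-6 m⁴
Effective length L_e = K·L = 0.5 × 5.23 = 2.615 m
P_cr = π²EI / L_e² = π² × 14.0×10⁹ × 1.109×10^-6 / 2.615² = 2.241×10^4 N
Factor of safety n = P_cr / P = 22.410 / 12.4 = 1.81

n ≈ 1.81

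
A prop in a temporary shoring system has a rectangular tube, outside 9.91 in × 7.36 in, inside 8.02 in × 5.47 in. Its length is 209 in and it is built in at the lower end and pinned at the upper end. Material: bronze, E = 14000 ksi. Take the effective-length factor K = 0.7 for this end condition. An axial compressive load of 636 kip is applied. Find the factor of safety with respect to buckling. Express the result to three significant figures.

Weak-axis I_min = (h_o·b_o³ − h_i·b_i³)/12 with b_o = 7.36, b_i = 5.470 in (shorter outer/inner sides).
I_min = (9.91×7.36³ − 8.020×5.470³)/12 = 219.9 in⁴
Effective length L_e = K·L = 0.7 × 209 = 146.3 in
P_cr = π²EI / L_e² = π² × 14000×10³ × 219.9 / 146.3² = 1.419×10^6 lb
Factor of safety n = P_cr / P = 1419.4 / 636 = 2.23

n ≈ 2.23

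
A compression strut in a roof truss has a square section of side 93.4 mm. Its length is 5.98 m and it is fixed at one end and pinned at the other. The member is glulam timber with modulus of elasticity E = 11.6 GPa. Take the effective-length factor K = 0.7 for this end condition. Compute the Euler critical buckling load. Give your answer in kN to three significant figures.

I = a⁴/12 = 93.4⁴/12 = 6.342×10^6 mm⁴
I = 6.342×10^6 mm⁴ = 6.342×10^-6 m⁴
Effective length L_e = K·L = 0.7 × 5.98 = 4.186 m
P_cr = π²EI / L_e² = π² × 11.6×10⁹ × 6.342×10^-6 / 4.186² = 4.143×10^4 N

P_cr ≈ 41.4 kN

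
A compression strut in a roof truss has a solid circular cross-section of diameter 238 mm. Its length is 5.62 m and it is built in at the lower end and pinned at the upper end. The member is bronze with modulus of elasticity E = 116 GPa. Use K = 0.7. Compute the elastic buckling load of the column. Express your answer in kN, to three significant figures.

I = πd⁴/64 = π×238⁴/64 = 1.575×10^8 mm⁴
I = 1.575×10^8 mm⁴ = 1.575×10^-4 m⁴
Effective length L_e = K·L = 0.7 × 5.62 = 3.934 m
P_cr = π²EI / L_e² = π² × 116×10⁹ × 1.575×10^-4 / 3.934² = 1.165×10^7 N

P_cr ≈ 11700 kN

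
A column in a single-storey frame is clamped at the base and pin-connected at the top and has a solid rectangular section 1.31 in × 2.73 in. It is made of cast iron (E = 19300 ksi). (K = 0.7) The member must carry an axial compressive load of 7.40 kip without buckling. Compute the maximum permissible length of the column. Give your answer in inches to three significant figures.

L_max ≈ 164 in

Buckling occurs about the weak axis: I_min = h·b³/12 with b = 1.31 in (the shorter side).
I_min = 2.73×1.31³/12 = 0.5114 in⁴
At the buckling limit P_cr = P = 7.400×10^3 lb
From P_cr = π²EI/(K·L)²:  L = (1/K)·√(π²EI/P_cr) = (1/0.7)·√(π²×1.93×10^7×0.5114/7.400×10^3)
L = 164 in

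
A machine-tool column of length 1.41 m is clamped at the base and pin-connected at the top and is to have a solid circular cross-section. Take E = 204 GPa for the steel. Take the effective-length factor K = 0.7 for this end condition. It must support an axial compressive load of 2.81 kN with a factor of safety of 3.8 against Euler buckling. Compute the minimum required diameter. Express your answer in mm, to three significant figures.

Required P_cr = n·P = 3.8 × 2.81 = 10.68 kN
L_e = K·L = 0.7 × 1.41 = 0.9870 m
Required I = P_cr·L_e²/(π²E) = 1.068×10^4 × 0.9870² / (π² × 2.04×10^11) = 5.166×10^-9 m⁴
I_req = 5.166×10^3 mm⁴
Solid circle: I = πd⁴/64  ⇒  d = (64I/π)^(1/4) = (64×5.166×10^3/π)^(1/4) = 18.0 mm

d ≈ 18.0 mm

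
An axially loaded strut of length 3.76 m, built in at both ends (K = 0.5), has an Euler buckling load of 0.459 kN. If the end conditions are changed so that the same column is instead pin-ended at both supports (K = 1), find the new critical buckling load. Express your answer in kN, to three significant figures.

P_cr ≈ 0.115 kN

P_cr ∝ 1/K², so P_cr,new = P_cr,old × (K_old/K_new)² = 0.459 × (0.5/1)²
= 0.459 × 0.2500 = 0.115 kN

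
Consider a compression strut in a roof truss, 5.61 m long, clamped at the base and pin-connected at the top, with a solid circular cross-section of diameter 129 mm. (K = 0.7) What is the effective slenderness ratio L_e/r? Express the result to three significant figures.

For a solid circle r = d/4 = 129/4 = 32.25 mm
L_e = K·L = 0.7 × 5.61 m = 3.927 m = 3927.0 mm
λ = L_e / r_min = 3927.0 / 32.25 = 122

λ ≈ 122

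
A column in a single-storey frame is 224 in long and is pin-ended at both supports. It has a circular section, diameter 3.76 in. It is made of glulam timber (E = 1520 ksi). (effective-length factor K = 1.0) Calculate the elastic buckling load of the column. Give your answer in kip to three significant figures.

P_cr ≈ 2.93 kip

I = πd⁴/64 = π×3.76⁴/64 = 9.811 in⁴
Effective length L_e = K·L = 1 × 224 = 224.0 in
P_cr = π²EI / L_e² = π² × 1520×10³ × 9.811 / 224.0² = 2.933×10^3 lb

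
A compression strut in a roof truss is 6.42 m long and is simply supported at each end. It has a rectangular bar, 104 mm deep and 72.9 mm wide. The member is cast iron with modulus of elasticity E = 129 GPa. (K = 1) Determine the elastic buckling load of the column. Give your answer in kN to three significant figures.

P_cr ≈ 104 kN

Buckling occurs about the weak axis: I_min = h·b³/12 with b = 72.9 mm (the shorter side).
I_min = 104×72.9³/12 = 3.358×10^6 mm⁴
I = 3.358×10^6 mm⁴ = 3.358×10^-6 m⁴
Effective length L_e = K·L = 1 × 6.42 = 6.420 m
P_cr = π²EI / L_e² = π² × 129×10⁹ × 3.358×10^-6 / 6.420² = 1.037×10^5 N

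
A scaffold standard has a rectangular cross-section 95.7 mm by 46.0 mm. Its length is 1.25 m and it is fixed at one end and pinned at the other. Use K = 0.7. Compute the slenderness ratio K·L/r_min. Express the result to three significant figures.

λ ≈ 65.9

Buckling occurs about the weak axis: I_min = h·b³/12 with b = 46.0 mm (the shorter side).
I_min = 95.7×46.0³/12 = 7.763×10^5 mm⁴
A = 4.402×10^3 mm²;  r_min = √(I/A) = √(7.763×10^5/4.402×10^3) = 13.28 mm
L_e = K·L = 0.7 × 1.25 m = 0.8750 m = 875.00 mm
λ = L_e / r_min = 875.00 / 13.28 = 65.9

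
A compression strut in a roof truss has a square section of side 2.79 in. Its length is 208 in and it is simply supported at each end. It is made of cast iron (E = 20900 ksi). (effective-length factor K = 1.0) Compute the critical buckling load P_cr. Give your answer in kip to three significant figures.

I = a⁴/12 = 2.79⁴/12 = 5.049 in⁴
Effective length L_e = K·L = 1 × 208 = 208.0 in
P_cr = π²EI / L_e² = π² × 20900×10³ × 5.049 / 208.0² = 2.407×10^4 lb

P_cr ≈ 24.1 kip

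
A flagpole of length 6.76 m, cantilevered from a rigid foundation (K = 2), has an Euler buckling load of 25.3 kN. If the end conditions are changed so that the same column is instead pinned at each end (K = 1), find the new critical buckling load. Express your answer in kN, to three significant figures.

P_cr ∝ 1/K², so P_cr,new = P_cr,old × (K_old/K_new)² = 25.3 × (2/1)²
= 25.3 × 4.000 = 101 kN

P_cr ≈ 101 kN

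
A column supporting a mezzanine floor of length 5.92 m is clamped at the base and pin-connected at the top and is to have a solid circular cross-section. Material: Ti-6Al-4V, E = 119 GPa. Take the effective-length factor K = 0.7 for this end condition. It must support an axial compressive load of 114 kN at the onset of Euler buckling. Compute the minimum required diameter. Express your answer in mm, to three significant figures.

L_e = K·L = 0.7 × 5.92 = 4.144 m
Required I = P_cr·L_e²/(π²E) = 1.140×10^5 × 4.144² / (π² × 1.19×10^11) = 1.667×10^-6 m⁴
I_req = 1.667×10^6 mm⁴
Solid circle: I = πd⁴/64  ⇒  d = (64I/π)^(1/4) = (64×1.667×10^6/π)^(1/4) = 76.3 mm

d ≈ 76.3 mm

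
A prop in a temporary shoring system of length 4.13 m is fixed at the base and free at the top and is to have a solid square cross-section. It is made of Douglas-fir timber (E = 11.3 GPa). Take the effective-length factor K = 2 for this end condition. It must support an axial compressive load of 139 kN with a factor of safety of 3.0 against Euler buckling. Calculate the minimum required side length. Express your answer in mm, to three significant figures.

Required P_cr = n·P = 3.0 × 139 = 417.0 kN
L_e = K·L = 2 × 4.13 = 8.260 m
Required I = P_cr·L_e²/(π²E) = 4.170×10^5 × 8.260² / (π² × 1.13×10^10) = 2.551×10^-4 m⁴
I_req = 2.551×10^8 mm⁴
Solid square: I = a⁴/12  ⇒  a = (12I)^(1/4) = (12×2.551×10^8)^(1/4) = 235 mm

a ≈ 235 mm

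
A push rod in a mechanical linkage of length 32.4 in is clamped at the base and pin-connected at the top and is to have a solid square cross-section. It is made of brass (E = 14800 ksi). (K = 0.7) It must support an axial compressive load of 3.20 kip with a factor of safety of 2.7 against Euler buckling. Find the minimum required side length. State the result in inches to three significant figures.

a ≈ 0.777 in

Required P_cr = n·P = 2.7 × 3.20 = 8.640 kip
L_e = K·L = 0.7 × 32.4 = 22.68 in
Required I = P_cr·L_e²/(π²E) = 8.640×10^3 × 22.68² / (π² × 1.48×10^7) = 3.043×10^-2 in⁴
Solid square: I = a⁴/12  ⇒  a = (12I)^(1/4) = (12×3.043×10^-2)^(1/4) = 0.777 in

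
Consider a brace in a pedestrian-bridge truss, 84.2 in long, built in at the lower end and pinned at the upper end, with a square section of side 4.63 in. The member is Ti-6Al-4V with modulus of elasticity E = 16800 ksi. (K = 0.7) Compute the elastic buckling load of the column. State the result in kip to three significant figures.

I = a⁴/12 = 4.63⁴/12 = 38.30 in⁴
Effective length L_e = K·L = 0.7 × 84.2 = 58.94 in
P_cr = π²EI / L_e² = π² × 16800×10³ × 38.30 / 58.94² = 1.828×10^6 lb

P_cr ≈ 1830 kip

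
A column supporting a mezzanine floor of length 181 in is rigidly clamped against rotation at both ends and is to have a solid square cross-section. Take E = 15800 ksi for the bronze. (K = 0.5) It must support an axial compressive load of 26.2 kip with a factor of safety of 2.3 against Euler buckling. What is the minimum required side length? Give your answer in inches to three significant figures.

Required P_cr = n·P = 2.3 × 26.2 = 60.26 kip
L_e = K·L = 0.5 × 181 = 90.50 in
Required I = P_cr·L_e²/(π²E) = 6.026×10^4 × 90.50² / (π² × 1.58×10^7) = 3.165 in⁴
Solid square: I = a⁴/12  ⇒  a = (12I)^(1/4) = (12×3.165)^(1/4) = 2.48 in

a ≈ 2.48 in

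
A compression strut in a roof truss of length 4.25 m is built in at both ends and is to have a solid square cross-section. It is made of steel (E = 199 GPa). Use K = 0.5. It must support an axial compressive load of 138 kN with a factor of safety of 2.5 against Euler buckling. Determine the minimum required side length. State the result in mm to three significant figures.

Required P_cr = n·P = 2.5 × 138 = 345.0 kN
L_e = K·L = 0.5 × 4.25 = 2.125 m
Required I = P_cr·L_e²/(π²E) = 3.450×10^5 × 2.125² / (π² × 1.99×10^11) = 7.932×10^-7 m⁴
I_req = 7.932×10^5 mm⁴
Solid square: I = a⁴/12  ⇒  a = (12I)^(1/4) = (12×7.932×10^5)^(1/4) = 55.5 mm

a ≈ 55.5 mm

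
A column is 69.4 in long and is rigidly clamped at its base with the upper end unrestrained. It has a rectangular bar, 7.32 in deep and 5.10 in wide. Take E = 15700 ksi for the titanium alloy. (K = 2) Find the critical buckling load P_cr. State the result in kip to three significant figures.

Buckling occurs about the weak axis: I_min = h·b³/12 with b = 5.10 in (the shorter side).
I_min = 7.32×5.10³/12 = 80.92 in⁴
Effective length L_e = K·L = 2 × 69.4 = 138.8 in
P_cr = π²EI / L_e² = π² × 15700×10³ × 80.92 / 138.8² = 6.508×10^5 lb

P_cr ≈ 651 kip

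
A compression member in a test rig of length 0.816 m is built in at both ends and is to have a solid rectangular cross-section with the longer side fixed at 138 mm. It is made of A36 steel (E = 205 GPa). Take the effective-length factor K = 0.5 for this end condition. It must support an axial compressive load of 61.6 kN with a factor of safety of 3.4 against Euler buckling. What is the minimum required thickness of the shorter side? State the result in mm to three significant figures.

Required P_cr = n·P = 3.4 × 61.6 = 209.4 kN
L_e = K·L = 0.5 × 0.816 = 0.4080 m
Required I = P_cr·L_e²/(π²E) = 2.094×10^5 × 0.4080² / (π² × 2.05×10^11) = 1.723×10^-8 m⁴
I_req = 1.723×10^4 mm⁴
Rectangle, weak axis: I_min = h·b³/12 with h = 138 mm fixed  ⇒  b = (12I/h)^(1/3) = 11.4 mm

b ≈ 11.4 mm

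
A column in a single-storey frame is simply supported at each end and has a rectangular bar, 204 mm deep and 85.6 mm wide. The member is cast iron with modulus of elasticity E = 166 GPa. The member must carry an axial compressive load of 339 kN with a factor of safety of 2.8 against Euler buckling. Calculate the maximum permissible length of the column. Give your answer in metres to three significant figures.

L_max ≈ 4.29 m

Buckling occurs about the weak axis: I_min = h·b³/12 with b = 85.6 mm (the shorter side).
I_min = 204×85.6³/12 = 1.066×10^7 mm⁴
I = 1.066×10^-5 m⁴
Required critical load P_cr = n·P = 2.8 × 339 = 949.2 kN = 9.492×10^5 N
From P_cr = π²EI/(K·L)²:  L = (1/K)·√(π²EI/P_cr) = (1/1)·√(π²×1.66×10^11×1.066×10^-5/9.492×10^5)
L = 4.29 m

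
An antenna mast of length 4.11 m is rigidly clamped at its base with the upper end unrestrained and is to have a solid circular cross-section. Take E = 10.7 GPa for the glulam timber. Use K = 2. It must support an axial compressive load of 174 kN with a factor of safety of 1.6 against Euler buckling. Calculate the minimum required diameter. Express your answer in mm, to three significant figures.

d ≈ 245 mm

Required P_cr = n·P = 1.6 × 174 = 278.4 kN
L_e = K·L = 2 × 4.11 = 8.220 m
Required I = P_cr·L_e²/(π²E) = 2.784×10^5 × 8.220² / (π² × 1.07×10^10) = 1.781×10^-4 m⁴
I_req = 1.781×10^8 mm⁴
Solid circle: I = πd⁴/64  ⇒  d = (64I/π)^(1/4) = (64×1.781×10^8/π)^(1/4) = 245 mm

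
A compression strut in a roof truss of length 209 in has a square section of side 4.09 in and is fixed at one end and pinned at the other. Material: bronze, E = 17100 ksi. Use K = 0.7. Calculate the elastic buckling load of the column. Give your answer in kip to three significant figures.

P_cr ≈ 184 kip

I = a⁴/12 = 4.09⁴/12 = 23.32 in⁴
Effective length L_e = K·L = 0.7 × 209 = 146.3 in
P_cr = π²EI / L_e² = π² × 17100×10³ × 23.32 / 146.3² = 1.839×10^5 lb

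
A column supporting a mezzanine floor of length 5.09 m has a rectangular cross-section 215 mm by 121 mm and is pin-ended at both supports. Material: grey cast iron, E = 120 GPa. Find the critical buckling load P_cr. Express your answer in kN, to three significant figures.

Buckling occurs about the weak axis: I_min = h·b³/12 with b = 121 mm (the shorter side).
I_min = 215×121³/12 = 3.174×10^7 mm⁴
I = 3.174×10^7 mm⁴ = 3.174×10^-5 m⁴
Effective length L_e = K·L = 1 × 5.09 = 5.090 m
P_cr = π²EI / L_e² = π² × 120×10⁹ × 3.174×10^-5 / 5.090² = 1.451×10^6 N

P_cr ≈ 1450 kN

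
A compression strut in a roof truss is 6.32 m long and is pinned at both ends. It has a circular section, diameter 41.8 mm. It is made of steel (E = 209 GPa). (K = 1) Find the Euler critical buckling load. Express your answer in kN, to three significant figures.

P_cr ≈ 7.74 kN

I = πd⁴/64 = π×41.8⁴/64 = 1.499×10^5 mm⁴
I = 1.499×10^5 mm⁴ = 1.499×10^-7 m⁴
Effective length L_e = K·L = 1 × 6.32 = 6.320 m
P_cr = π²EI / L_e² = π² × 209×10⁹ × 1.499×10^-7 / 6.320² = 7.739×10^3 N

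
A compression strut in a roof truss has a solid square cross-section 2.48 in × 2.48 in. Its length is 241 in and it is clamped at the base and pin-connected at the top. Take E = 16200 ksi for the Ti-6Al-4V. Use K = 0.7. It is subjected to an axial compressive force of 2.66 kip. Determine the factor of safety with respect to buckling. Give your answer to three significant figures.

I = a⁴/12 = 2.48⁴/12 = 3.152 in⁴
Effective length L_e = K·L = 0.7 × 241 = 168.7 in
P_cr = π²EI / L_e² = π² × 16200×10³ × 3.152 / 168.7² = 1.771×10^4 lb
Factor of safety n = P_cr / P = 17.710 / 2.66 = 6.66

n ≈ 6.66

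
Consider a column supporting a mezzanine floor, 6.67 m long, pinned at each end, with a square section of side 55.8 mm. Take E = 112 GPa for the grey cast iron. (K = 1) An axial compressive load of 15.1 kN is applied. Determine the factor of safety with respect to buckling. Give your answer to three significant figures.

n ≈ 1.33

I = a⁴/12 = 55.8⁴/12 = 8.079×10^5 mm⁴
I = 8.079×10^5 mm⁴ = 8.079×10^-7 m⁴
Effective length L_e = K·L = 1 × 6.67 = 6.670 m
P_cr = π²EI / L_e² = π² × 112×10⁹ × 8.079×10^-7 / 6.670² = 2.007×10^4 N
Factor of safety n = P_cr / P = 20.073 / 15.1 = 1.33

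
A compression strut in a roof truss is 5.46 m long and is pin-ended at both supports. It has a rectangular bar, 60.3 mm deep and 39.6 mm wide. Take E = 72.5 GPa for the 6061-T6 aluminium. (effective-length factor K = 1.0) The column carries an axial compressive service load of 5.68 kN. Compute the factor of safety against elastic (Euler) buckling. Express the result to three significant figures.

n ≈ 1.32

Buckling occurs about the weak axis: I_min = h·b³/12 with b = 39.6 mm (the shorter side).
I_min = 60.3×39.6³/12 = 3.120×10^5 mm⁴
I = 3.120×10^5 mm⁴ = 3.120×10^-7 m⁴
Effective length L_e = K·L = 1 × 5.46 = 5.460 m
P_cr = π²EI / L_e² = π² × 72.5×10⁹ × 3.120×10^-7 / 5.460² = 7.490×10^3 N
Factor of safety n = P_cr / P = 7.4899 / 5.68 = 1.32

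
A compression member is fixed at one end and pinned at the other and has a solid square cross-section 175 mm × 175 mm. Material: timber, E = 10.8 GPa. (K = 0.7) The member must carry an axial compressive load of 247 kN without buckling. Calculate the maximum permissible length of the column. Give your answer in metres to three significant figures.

I = a⁴/12 = 175⁴/12 = 7.816×10^7 mm⁴
I = 7.816×10^-5 m⁴
At the buckling limit P_cr = P = 2.470×10^5 N
From P_cr = π²EI/(K·L)²:  L = (1/K)·√(π²EI/P_cr) = (1/0.7)·√(π²×1.08×10^10×7.816×10^-5/2.470×10^5)
L = 8.30 m

L_max ≈ 8.30 m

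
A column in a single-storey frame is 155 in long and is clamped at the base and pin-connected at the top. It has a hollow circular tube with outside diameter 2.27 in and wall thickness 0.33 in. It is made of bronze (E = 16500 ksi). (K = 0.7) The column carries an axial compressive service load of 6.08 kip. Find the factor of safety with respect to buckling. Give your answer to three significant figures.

Inner diameter d_i = 2.27 − 2×0.33 = 1.610 in
I = π(d_o⁴ − d_i⁴)/64 = π(2.27⁴ − 1.610⁴)/64 = 0.9736 in⁴
Effective length L_e = K·L = 0.7 × 155 = 108.5 in
P_cr = π²EI / L_e² = π² × 16500×10³ × 0.9736 / 108.5² = 1.347×10^4 lb
Factor of safety n = P_cr / P = 13.468 / 6.08 = 2.22

n ≈ 2.22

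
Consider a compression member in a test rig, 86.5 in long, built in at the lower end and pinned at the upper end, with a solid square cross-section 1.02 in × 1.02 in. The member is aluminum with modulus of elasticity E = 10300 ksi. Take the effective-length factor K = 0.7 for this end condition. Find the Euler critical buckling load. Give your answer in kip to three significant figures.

I = a⁴/12 = 1.02⁴/12 = 9.020×10^-2 in⁴
Effective length L_e = K·L = 0.7 × 86.5 = 60.55 in
P_cr = π²EI / L_e² = π² × 10300×10³ × 9.020×10^-2 / 60.55² = 2.501×10^3 lb

P_cr ≈ 2.50 kip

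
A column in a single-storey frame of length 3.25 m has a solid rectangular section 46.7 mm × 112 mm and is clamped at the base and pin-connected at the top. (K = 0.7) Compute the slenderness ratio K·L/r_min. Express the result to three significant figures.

For a rectangle r_min = b/√12 = 46.7/√12 = 13.48 mm
L_e = K·L = 0.7 × 3.25 m = 2.275 m = 2275.0 mm
λ = L_e / r_min = 2275.0 / 13.48 = 169

λ ≈ 169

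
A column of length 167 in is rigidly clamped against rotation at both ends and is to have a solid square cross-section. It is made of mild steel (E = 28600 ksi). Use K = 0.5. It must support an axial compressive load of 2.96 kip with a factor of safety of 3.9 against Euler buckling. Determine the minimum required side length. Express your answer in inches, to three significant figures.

Required P_cr = n·P = 3.9 × 2.96 = 11.54 kip
L_e = K·L = 0.5 × 167 = 83.50 in
Required I = P_cr·L_e²/(π²E) = 1.154×10^4 × 83.50² / (π² × 2.86×10^7) = 0.2851 in⁴
Solid square: I = a⁴/12  ⇒  a = (12I)^(1/4) = (12×0.2851)^(1/4) = 1.36 in

a ≈ 1.36 in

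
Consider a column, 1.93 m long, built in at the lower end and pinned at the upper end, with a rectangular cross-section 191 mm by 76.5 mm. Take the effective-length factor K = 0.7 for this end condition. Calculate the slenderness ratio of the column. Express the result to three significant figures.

Buckling occurs about the weak axis: I_min = h·b³/12 with b = 76.5 mm (the shorter side).
I_min = 191×76.5³/12 = 7.126×10^6 mm⁴
A = 1.461×10^4 mm²;  r_min = √(I/A) = √(7.126×10^6/1.461×10^4) = 22.08 mm
L_e = K·L = 0.7 × 1.93 m = 1.351 m = 1351.0 mm
λ = L_e / r_min = 1351.0 / 22.08 = 61.2

λ ≈ 61.2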